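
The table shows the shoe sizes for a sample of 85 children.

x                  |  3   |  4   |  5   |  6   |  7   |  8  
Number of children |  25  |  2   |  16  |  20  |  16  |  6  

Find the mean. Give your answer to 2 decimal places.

Values: 3, 4, 5, 6, 7, 8
Σfx = 25×3 + 2×4 + 16×5 + 20×6 + 16×7 + 6×8 = 443
n = Σf = 85
Mean = 443 / 85 = 5.2118

5.21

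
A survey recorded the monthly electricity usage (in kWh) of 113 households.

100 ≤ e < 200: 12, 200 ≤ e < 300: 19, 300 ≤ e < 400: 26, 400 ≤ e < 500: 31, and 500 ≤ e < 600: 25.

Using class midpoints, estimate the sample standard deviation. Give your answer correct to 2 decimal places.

Midpoints: 150, 250, 350, 450, 550
n = 113, Σfm = 43350, mean = 383.6283
Σfm² = 18482500
Σf(m − x̄)² = Σfm² − (Σfm)²/n = 18482500 − 43350²/113 = 1852212.3894
Sample variance = 1852212.3894 / 112 = 16537.6106
Standard deviation = √16537.6106 = 128.5986

128.60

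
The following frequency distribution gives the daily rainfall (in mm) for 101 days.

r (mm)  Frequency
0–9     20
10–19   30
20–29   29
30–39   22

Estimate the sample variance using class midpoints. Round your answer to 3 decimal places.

109.188

Midpoints: 4.5, 14.5, 24.5, 34.5
n = 101, Σfm = 1994.5, mean = 19.7475
Σfm² = 50305.25
Σf(m − x̄)² = Σfm² − (Σfm)²/n = 50305.25 − 1994.5²/101 = 10918.8119
Sample variance = 10918.8119 / 100 = 109.1881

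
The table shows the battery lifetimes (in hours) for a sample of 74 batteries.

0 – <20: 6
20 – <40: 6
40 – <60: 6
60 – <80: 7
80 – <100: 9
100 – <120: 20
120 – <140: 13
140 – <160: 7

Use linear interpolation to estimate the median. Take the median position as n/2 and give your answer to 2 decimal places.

103.00

Cumulative frequencies: 6, 12, 18, 25, 34, 54, 67, 74
n = 74; position = n/2 = 37.
This falls in the class 100 – <120: L = 100, F = 34, f = 20, h = 20.
Median ≈ 100 + ((37 − 34) / 20) × 20 = 103.0000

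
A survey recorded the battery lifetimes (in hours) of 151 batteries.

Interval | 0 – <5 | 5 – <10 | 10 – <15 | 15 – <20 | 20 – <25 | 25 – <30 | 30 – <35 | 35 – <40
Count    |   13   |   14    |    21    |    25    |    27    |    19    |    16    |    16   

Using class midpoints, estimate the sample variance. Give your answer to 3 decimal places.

107.424

Midpoints: 2.5, 7.5, 12.5, 17.5, 22.5, 27.5, 32.5, 37.5
n = 151, Σfm = 3087.5, mean = 20.4470
Σfm² = 79243.75
Σf(m − x̄)² = Σfm² − (Σfm)²/n = 79243.75 − 3087.5²/151 = 16113.5762
Sample variance = 16113.5762 / 150 = 107.4238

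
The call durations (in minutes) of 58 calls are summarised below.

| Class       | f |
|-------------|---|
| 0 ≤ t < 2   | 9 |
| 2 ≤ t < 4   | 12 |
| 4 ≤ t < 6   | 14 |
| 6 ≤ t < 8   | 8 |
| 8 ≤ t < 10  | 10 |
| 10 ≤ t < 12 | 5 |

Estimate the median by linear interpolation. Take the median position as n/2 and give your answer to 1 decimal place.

5.1

Cumulative frequencies: 9, 21, 35, 43, 53, 58
n = 58; position = n/2 = 29.
This falls in the class 4 ≤ t < 6: L = 4, F = 21, f = 14, h = 2.
Median ≈ 4 + ((29 − 21) / 14) × 2 = 5.1429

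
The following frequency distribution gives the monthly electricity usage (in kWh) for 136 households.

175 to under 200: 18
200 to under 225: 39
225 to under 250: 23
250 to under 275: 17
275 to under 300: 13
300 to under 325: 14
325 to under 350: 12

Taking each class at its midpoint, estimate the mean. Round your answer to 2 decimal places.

Midpoints: 187.5, 212.5, 237.5, 262.5, 287.5, 312.5, 337.5
Σfm = 18×187.5 + 39×212.5 + 23×237.5 + 17×262.5 + 13×287.5 + 14×312.5 + 12×337.5 = 33750
n = Σf = 136
Mean = 33750 / 136 = 248.1618

248.16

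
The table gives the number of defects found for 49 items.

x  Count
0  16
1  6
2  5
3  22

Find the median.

2

Cumulative frequencies: 16, 22, 27, 49
n = 49, so the median is the value in position (n+1)/2 = 25.
Position 25 falls at value 2.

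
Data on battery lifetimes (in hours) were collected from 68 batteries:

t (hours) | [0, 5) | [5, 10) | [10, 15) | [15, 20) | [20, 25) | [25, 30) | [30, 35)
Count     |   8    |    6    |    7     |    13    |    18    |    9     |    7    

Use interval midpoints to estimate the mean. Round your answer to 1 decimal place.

18.5

Midpoints: 2.5, 7.5, 12.5, 17.5, 22.5, 27.5, 32.5
Σfm = 8×2.5 + 6×7.5 + 7×12.5 + 13×17.5 + 18×22.5 + 9×27.5 + 7×32.5 = 1260
n = Σf = 68
Mean = 1260 / 68 = 18.5294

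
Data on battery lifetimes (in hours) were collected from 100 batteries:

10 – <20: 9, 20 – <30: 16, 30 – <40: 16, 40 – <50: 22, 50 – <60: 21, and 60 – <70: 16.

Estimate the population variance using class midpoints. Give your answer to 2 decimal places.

241.16

Midpoints: 15, 25, 35, 45, 55, 65
n = 100, Σfm = 4280, mean = 42.8000
Σfm² = 207300
Σf(m − x̄)² = Σfm² − (Σfm)²/n = 207300 − 4280²/100 = 24116.0000
Population variance = 24116.0000 / 100 = 241.1600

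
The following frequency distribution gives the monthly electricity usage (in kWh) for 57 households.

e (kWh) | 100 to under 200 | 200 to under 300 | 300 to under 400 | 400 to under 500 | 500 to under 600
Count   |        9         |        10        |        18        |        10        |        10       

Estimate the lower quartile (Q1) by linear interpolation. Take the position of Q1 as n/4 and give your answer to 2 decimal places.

252.50

Cumulative frequencies: 9, 19, 37, 47, 57
n = 57; position = n/4 = 14.25.
This falls in the class 200 to under 300: L = 200, F = 9, f = 10, h = 100.
Lower quartile ≈ 200 + ((14.25 − 9) / 10) × 100 = 252.5000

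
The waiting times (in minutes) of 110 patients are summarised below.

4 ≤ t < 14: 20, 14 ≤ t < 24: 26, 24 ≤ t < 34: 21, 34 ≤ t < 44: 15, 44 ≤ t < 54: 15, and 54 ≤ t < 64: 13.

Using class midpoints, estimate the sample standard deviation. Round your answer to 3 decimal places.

Midpoints: 9, 19, 29, 39, 49, 59
n = 110, Σfm = 3370, mean = 30.6364
Σfm² = 132750
Σf(m − x̄)² = Σfm² − (Σfm)²/n = 132750 − 3370²/110 = 29505.4545
Sample variance = 29505.4545 / 109 = 270.6922
Standard deviation = √270.6922 = 16.4527

16.453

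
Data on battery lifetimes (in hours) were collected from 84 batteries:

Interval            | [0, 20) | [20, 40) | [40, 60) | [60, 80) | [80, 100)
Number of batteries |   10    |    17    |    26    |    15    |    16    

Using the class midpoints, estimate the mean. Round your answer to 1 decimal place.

52.4

Midpoints: 10, 30, 50, 70, 90
Σfm = 10×10 + 17×30 + 26×50 + 15×70 + 16×90 = 4400
n = Σf = 84
Mean = 4400 / 84 = 52.3810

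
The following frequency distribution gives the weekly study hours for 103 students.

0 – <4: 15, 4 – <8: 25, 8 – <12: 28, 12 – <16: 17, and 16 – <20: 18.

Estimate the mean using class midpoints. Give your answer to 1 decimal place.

Midpoints: 2, 6, 10, 14, 18
Σfm = 15×2 + 25×6 + 28×10 + 17×14 + 18×18 = 1022
n = Σf = 103
Mean = 1022 / 103 = 9.9223

9.9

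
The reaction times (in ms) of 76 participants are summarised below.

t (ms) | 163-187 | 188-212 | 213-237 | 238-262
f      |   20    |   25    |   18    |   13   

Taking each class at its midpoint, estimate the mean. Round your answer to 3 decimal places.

207.895

Midpoints: 175, 200, 225, 250
Σfm = 20×175 + 25×200 + 18×225 + 13×250 = 15800
n = Σf = 76
Mean = 15800 / 76 = 207.8947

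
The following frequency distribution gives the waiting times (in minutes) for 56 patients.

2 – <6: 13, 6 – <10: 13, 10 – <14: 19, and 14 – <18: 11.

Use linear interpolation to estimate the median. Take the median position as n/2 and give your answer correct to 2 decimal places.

Cumulative frequencies: 13, 26, 45, 56
n = 56; position = n/2 = 28.
This falls in the class 10 – <14: L = 10, F = 26, f = 19, h = 4.
Median ≈ 10 + ((28 − 26) / 19) × 4 = 10.4211

10.42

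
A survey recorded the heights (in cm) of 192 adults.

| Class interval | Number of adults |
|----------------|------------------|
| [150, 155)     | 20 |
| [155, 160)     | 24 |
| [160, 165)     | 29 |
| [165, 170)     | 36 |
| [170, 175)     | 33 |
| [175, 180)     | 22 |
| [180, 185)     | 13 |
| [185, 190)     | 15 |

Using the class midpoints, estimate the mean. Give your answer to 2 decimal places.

168.52

Midpoints: 152.5, 157.5, 162.5, 167.5, 172.5, 177.5, 182.5, 187.5
Σfm = 20×152.5 + 24×157.5 + 29×162.5 + 36×167.5 + 33×172.5 + 22×177.5 + 13×182.5 + 15×187.5 = 32355
n = Σf = 192
Mean = 32355 / 192 = 168.5156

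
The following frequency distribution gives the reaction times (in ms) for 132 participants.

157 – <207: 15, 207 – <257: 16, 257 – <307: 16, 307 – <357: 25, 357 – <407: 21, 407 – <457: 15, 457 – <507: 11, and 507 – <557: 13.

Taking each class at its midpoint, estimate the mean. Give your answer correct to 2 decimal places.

Midpoints: 182, 232, 282, 332, 382, 432, 482, 532
Σfm = 15×182 + 16×232 + 16×282 + 25×332 + 21×382 + 15×432 + 11×482 + 13×532 = 45974
n = Σf = 132
Mean = 45974 / 132 = 348.2879

348.29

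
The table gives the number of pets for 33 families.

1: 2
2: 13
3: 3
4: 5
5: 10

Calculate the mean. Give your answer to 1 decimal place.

3.2

Values: 1, 2, 3, 4, 5
Σfx = 2×1 + 13×2 + 3×3 + 5×4 + 10×5 = 107
n = Σf = 33
Mean = 107 / 33 = 3.2424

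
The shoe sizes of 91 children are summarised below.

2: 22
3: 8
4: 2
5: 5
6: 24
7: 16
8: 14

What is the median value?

6

Cumulative frequencies: 22, 30, 32, 37, 61, 77, 91
n = 91, so the median is the value in position (n+1)/2 = 46.
Position 46 falls at value 6.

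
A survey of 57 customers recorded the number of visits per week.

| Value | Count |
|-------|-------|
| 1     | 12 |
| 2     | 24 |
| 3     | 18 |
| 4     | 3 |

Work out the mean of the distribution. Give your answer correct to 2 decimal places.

2.21

Values: 1, 2, 3, 4
Σfx = 12×1 + 24×2 + 18×3 + 3×4 = 126
n = Σf = 57
Mean = 126 / 57 = 2.2105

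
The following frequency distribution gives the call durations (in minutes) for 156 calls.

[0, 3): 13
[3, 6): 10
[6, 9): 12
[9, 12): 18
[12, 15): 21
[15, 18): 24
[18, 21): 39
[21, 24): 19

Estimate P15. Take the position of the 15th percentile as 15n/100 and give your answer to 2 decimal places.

6.10

Cumulative frequencies: 13, 23, 35, 53, 74, 98, 137, 156
n = 156; position = 15n/100 = 23.4.
This falls in the class [6, 9): L = 6, F = 23, f = 12, h = 3.
15th percentile ≈ 6 + ((23.4 − 23) / 12) × 3 = 6.1000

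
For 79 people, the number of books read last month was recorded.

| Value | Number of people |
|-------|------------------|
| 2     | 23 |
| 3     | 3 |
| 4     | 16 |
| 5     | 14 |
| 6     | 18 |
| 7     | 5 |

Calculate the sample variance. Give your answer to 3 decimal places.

2.856

Values: 2, 3, 4, 5, 6, 7
n = 79, Σfx = 332, mean = 4.2025
Σfx² = 1618
Σf(x − x̄)² = Σfx² − (Σfx)²/n = 1618 − 332²/79 = 222.7595
Sample variance = 222.7595 / 78 = 2.8559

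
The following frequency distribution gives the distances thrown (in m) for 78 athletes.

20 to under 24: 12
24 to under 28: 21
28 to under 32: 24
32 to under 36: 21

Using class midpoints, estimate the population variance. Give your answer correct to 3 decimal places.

Midpoints: 22, 26, 30, 34
n = 78, Σfm = 2244, mean = 28.7692
Σfm² = 65880
Σf(m − x̄)² = Σfm² − (Σfm)²/n = 65880 − 2244²/78 = 1321.8462
Population variance = 1321.8462 / 78 = 16.9467

16.947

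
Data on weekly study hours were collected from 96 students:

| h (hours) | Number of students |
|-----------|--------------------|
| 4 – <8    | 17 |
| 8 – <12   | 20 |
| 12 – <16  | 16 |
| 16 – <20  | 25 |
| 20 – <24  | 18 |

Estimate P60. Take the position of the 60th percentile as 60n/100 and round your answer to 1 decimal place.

16.7

Cumulative frequencies: 17, 37, 53, 78, 96
n = 96; position = 60n/100 = 57.6.
This falls in the class 16 – <20: L = 16, F = 53, f = 25, h = 4.
60th percentile ≈ 16 + ((57.6 − 53) / 25) × 4 = 16.7360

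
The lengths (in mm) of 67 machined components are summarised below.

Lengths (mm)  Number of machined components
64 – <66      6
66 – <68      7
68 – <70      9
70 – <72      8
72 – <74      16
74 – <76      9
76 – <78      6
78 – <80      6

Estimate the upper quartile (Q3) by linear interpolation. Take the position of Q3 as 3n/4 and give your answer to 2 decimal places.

Cumulative frequencies: 6, 13, 22, 30, 46, 55, 61, 67
n = 67; position = 3n/4 = 50.25.
This falls in the class 74 – <76: L = 74, F = 46, f = 9, h = 2.
Upper quartile ≈ 74 + ((50.25 − 46) / 9) × 2 = 74.9444

74.94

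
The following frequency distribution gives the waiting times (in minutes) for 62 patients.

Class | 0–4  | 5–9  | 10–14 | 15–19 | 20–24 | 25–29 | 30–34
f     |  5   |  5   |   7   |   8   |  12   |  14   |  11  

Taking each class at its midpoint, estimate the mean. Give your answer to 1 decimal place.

Midpoints: 2, 7, 12, 17, 22, 27, 32
Σfm = 5×2 + 5×7 + 7×12 + 8×17 + 12×22 + 14×27 + 11×32 = 1259
n = Σf = 62
Mean = 1259 / 62 = 20.3065

20.3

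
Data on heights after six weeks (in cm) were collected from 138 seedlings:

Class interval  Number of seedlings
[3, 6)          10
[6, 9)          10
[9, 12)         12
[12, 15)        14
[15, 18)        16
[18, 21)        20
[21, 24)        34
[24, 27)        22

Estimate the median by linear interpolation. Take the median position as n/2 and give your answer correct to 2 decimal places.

19.05

Cumulative frequencies: 10, 20, 32, 46, 62, 82, 116, 138
n = 138; position = n/2 = 69.
This falls in the class [18, 21): L = 18, F = 62, f = 20, h = 3.
Median ≈ 18 + ((69 − 62) / 20) × 3 = 19.0500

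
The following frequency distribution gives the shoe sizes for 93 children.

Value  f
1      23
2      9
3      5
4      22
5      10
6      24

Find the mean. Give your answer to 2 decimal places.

3.63

Values: 1, 2, 3, 4, 5, 6
Σfx = 23×1 + 9×2 + 5×3 + 22×4 + 10×5 + 24×6 = 338
n = Σf = 93
Mean = 338 / 93 = 3.6344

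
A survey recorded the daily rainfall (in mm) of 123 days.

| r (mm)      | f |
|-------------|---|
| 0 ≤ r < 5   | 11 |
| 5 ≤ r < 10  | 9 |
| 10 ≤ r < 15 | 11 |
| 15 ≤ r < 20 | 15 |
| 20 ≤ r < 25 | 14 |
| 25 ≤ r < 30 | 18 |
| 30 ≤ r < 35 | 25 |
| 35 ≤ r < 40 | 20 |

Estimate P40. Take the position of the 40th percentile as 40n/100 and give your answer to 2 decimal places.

Cumulative frequencies: 11, 20, 31, 46, 60, 78, 103, 123
n = 123; position = 40n/100 = 49.2.
This falls in the class 20 ≤ r < 25: L = 20, F = 46, f = 14, h = 5.
40th percentile ≈ 20 + ((49.2 − 46) / 14) × 5 = 21.1429

21.14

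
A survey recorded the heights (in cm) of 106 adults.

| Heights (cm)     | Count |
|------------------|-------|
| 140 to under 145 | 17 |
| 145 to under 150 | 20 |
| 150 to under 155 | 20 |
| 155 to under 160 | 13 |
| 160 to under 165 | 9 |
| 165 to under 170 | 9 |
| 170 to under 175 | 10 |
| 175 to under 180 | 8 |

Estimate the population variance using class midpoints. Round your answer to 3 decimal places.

120.621

Midpoints: 142.5, 147.5, 152.5, 157.5, 162.5, 167.5, 172.5, 177.5
n = 106, Σfm = 16585, mean = 156.4623
Σfm² = 2607712.5
Σf(m − x̄)² = Σfm² − (Σfm)²/n = 2607712.5 − 16585²/106 = 12785.8491
Population variance = 12785.8491 / 106 = 120.6212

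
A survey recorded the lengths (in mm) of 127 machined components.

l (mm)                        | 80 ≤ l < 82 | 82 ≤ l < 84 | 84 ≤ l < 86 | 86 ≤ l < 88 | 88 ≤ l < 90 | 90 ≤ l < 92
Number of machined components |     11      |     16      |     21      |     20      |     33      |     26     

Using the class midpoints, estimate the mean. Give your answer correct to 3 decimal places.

86.984

Midpoints: 81, 83, 85, 87, 89, 91
Σfm = 11×81 + 16×83 + 21×85 + 20×87 + 33×89 + 26×91 = 11047
n = Σf = 127
Mean = 11047 / 127 = 86.9843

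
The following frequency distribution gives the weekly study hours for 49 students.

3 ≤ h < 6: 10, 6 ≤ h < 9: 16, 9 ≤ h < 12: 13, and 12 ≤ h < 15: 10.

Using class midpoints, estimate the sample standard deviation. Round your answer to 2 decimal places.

3.13

Midpoints: 4.5, 7.5, 10.5, 13.5
n = 49, Σfm = 436.5, mean = 8.9082
Σfm² = 4358.25
Σf(m − x̄)² = Σfm² − (Σfm)²/n = 4358.25 − 436.5²/49 = 469.8367
Sample variance = 469.8367 / 48 = 9.7883
Standard deviation = √9.7883 = 3.1286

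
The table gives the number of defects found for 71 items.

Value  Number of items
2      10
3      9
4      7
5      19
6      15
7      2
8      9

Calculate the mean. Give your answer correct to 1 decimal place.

Values: 2, 3, 4, 5, 6, 7, 8
Σfx = 10×2 + 9×3 + 7×4 + 19×5 + 15×6 + 2×7 + 9×8 = 346
n = Σf = 71
Mean = 346 / 71 = 4.8732

4.9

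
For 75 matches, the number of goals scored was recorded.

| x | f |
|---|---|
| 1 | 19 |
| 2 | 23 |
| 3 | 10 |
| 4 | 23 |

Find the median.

Cumulative frequencies: 19, 42, 52, 75
n = 75, so the median is the value in position (n+1)/2 = 38.
Position 38 falls at value 2.

2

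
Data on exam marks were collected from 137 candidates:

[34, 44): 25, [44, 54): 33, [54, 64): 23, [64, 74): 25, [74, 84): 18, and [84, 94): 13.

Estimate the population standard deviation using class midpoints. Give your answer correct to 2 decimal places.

Midpoints: 39, 49, 59, 69, 79, 89
n = 137, Σfm = 8253, mean = 60.2409
Σfm² = 531657
Σf(m − x̄)² = Σfm² − (Σfm)²/n = 531657 − 8253²/137 = 34489.0511
Population variance = 34489.0511 / 137 = 251.7449
Standard deviation = √251.7449 = 15.8665

15.87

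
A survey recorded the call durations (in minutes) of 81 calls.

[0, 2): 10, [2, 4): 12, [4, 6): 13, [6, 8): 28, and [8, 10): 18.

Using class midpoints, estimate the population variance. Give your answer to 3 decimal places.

Midpoints: 1, 3, 5, 7, 9
n = 81, Σfm = 469, mean = 5.7901
Σfm² = 3273
Σf(m − x̄)² = Σfm² − (Σfm)²/n = 3273 − 469²/81 = 557.4321
Population variance = 557.4321 / 81 = 6.8819

6.882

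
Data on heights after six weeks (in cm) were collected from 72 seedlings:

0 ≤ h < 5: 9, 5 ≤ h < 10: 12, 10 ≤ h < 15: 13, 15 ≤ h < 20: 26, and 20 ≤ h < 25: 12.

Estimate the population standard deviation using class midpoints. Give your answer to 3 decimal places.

Midpoints: 2.5, 7.5, 12.5, 17.5, 22.5
n = 72, Σfm = 1000, mean = 13.8889
Σfm² = 16800
Σf(m − x̄)² = Σfm² − (Σfm)²/n = 16800 − 1000²/72 = 2911.1111
Population variance = 2911.1111 / 72 = 40.4321
Standard deviation = √40.4321 = 6.3586

6.359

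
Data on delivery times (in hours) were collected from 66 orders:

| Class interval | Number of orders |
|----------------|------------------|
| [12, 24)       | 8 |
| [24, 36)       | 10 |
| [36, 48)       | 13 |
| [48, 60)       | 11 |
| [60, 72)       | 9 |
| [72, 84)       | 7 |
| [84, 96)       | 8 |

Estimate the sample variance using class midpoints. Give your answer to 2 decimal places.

Midpoints: 18, 30, 42, 54, 66, 78, 90
n = 66, Σfm = 3444, mean = 52.1818
Σfm² = 213192
Σf(m − x̄)² = Σfm² − (Σfm)²/n = 213192 − 3444²/66 = 33477.8182
Sample variance = 33477.8182 / 65 = 515.0434

515.04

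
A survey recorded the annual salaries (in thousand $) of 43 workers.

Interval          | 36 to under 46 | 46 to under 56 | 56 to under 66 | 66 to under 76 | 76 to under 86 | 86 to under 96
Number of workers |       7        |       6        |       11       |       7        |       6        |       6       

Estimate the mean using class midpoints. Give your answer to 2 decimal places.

Midpoints: 41, 51, 61, 71, 81, 91
Σfm = 7×41 + 6×51 + 11×61 + 7×71 + 6×81 + 6×91 = 2793
n = Σf = 43
Mean = 2793 / 43 = 64.9535

64.95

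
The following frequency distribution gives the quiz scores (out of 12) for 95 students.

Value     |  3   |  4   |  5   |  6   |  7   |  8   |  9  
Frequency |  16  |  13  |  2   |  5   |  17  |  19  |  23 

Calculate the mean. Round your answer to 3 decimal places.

Values: 3, 4, 5, 6, 7, 8, 9
Σfx = 16×3 + 13×4 + 2×5 + 5×6 + 17×7 + 19×8 + 23×9 = 618
n = Σf = 95
Mean = 618 / 95 = 6.5053

6.505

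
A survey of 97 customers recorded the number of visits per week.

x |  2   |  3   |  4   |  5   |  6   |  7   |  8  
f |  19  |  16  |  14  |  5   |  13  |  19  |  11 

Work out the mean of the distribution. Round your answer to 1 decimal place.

4.8

Values: 2, 3, 4, 5, 6, 7, 8
Σfx = 19×2 + 16×3 + 14×4 + 5×5 + 13×6 + 19×7 + 11×8 = 466
n = Σf = 97
Mean = 466 / 97 = 4.8041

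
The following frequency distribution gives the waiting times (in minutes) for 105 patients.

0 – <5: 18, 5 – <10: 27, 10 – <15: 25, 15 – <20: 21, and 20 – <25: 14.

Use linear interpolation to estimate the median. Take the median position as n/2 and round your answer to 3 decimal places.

11.500

Cumulative frequencies: 18, 45, 70, 91, 105
n = 105; position = n/2 = 52.5.
This falls in the class 10 – <15: L = 10, F = 45, f = 25, h = 5.
Median ≈ 10 + ((52.5 − 45) / 25) × 5 = 11.5000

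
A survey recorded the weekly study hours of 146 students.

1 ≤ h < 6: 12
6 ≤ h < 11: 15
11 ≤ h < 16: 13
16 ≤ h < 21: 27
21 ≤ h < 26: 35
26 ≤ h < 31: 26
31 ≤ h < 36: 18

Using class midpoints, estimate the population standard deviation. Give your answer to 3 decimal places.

Midpoints: 3.5, 8.5, 13.5, 18.5, 23.5, 28.5, 33.5
n = 146, Σfm = 3011, mean = 20.6233
Σfm² = 73488.5
Σf(m − x̄)² = Σfm² − (Σfm)²/n = 73488.5 − 3011²/146 = 11391.7808
Population variance = 11391.7808 / 146 = 78.0259
Standard deviation = √78.0259 = 8.8332

8.833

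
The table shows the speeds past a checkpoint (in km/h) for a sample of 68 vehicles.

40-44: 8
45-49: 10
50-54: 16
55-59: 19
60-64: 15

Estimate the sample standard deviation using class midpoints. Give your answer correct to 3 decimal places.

6.500

Midpoints: 42, 47, 52, 57, 62
n = 68, Σfm = 3651, mean = 53.6912
Σfm² = 198857
Σf(m − x̄)² = Σfm² − (Σfm)²/n = 198857 − 3651²/68 = 2830.5147
Sample variance = 2830.5147 / 67 = 42.2465
Standard deviation = √42.2465 = 6.4997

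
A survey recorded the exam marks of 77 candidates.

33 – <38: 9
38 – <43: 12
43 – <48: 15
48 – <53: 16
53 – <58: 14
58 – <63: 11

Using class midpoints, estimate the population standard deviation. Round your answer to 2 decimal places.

Midpoints: 35.5, 40.5, 45.5, 50.5, 55.5, 60.5
n = 77, Σfm = 3738.5, mean = 48.5519
Σfm² = 186269.25
Σf(m − x̄)² = Σfm² − (Σfm)²/n = 186269.25 − 3738.5²/77 = 4757.7922
Population variance = 4757.7922 / 77 = 61.7895
Standard deviation = √61.7895 = 7.8606

7.86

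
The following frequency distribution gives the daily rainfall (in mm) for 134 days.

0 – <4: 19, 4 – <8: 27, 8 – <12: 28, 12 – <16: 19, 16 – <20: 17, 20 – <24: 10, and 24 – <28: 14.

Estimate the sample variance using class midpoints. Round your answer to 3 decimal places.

Midpoints: 2, 6, 10, 14, 18, 22, 26
n = 134, Σfm = 1636, mean = 12.2090
Σfm² = 27384
Σf(m − x̄)² = Σfm² − (Σfm)²/n = 27384 − 1636²/134 = 7410.1493
Sample variance = 7410.1493 / 133 = 55.7154

55.715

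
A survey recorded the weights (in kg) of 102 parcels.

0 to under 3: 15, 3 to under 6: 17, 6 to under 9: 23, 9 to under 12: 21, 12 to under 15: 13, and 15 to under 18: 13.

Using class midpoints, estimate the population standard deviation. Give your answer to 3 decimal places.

4.716

Midpoints: 1.5, 4.5, 7.5, 10.5, 13.5, 16.5
n = 102, Σfm = 882, mean = 8.6471
Σfm² = 9895.5
Σf(m − x̄)² = Σfm² − (Σfm)²/n = 9895.5 − 882²/102 = 2268.7941
Population variance = 2268.7941 / 102 = 22.2431
Standard deviation = √22.2431 = 4.7163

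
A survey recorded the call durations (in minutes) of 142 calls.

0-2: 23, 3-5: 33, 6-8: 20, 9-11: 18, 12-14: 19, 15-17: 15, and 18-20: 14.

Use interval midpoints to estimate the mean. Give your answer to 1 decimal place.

Midpoints: 1, 4, 7, 10, 13, 16, 19
Σfm = 23×1 + 33×4 + 20×7 + 18×10 + 19×13 + 15×16 + 14×19 = 1228
n = Σf = 142
Mean = 1228 / 142 = 8.6479

8.6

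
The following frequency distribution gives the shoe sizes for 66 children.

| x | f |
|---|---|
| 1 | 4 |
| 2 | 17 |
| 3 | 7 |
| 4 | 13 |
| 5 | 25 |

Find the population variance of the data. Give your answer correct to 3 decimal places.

1.881

Values: 1, 2, 3, 4, 5
n = 66, Σfx = 236, mean = 3.5758
Σfx² = 968
Σf(x − x̄)² = Σfx² − (Σfx)²/n = 968 − 236²/66 = 124.1212
Population variance = 124.1212 / 66 = 1.8806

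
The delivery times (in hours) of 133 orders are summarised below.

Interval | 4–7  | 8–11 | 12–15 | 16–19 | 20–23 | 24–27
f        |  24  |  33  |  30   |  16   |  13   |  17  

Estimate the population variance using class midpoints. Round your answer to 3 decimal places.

Midpoints: 5.5, 9.5, 13.5, 17.5, 21.5, 25.5
n = 133, Σfm = 1843.5, mean = 13.8609
Σfm² = 31135.25
Σf(m − x̄)² = Σfm² − (Σfm)²/n = 31135.25 − 1843.5²/133 = 5582.6767
Population variance = 5582.6767 / 133 = 41.9750

41.975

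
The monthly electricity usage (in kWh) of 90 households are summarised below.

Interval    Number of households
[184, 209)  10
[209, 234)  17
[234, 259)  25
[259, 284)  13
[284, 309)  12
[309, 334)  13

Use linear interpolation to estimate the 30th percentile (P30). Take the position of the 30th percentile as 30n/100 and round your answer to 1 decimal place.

234.0

Cumulative frequencies: 10, 27, 52, 65, 77, 90
n = 90; position = 30n/100 = 27.
This falls in the class [209, 234): L = 209, F = 10, f = 17, h = 25.
30th percentile ≈ 209 + ((27 − 10) / 17) × 25 = 234.0000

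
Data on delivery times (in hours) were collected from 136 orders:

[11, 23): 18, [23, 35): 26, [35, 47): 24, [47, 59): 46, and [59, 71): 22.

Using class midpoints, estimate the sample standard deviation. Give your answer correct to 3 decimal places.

15.534

Midpoints: 17, 29, 41, 53, 65
n = 136, Σfm = 5912, mean = 43.4706
Σfm² = 289576
Σf(m − x̄)² = Σfm² − (Σfm)²/n = 289576 − 5912²/136 = 32577.8824
Sample variance = 32577.8824 / 135 = 241.3176
Standard deviation = √241.3176 = 15.5344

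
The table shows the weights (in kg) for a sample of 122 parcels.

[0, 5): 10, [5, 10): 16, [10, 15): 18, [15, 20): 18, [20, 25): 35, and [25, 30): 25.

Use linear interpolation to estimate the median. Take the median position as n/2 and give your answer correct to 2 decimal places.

19.72

Cumulative frequencies: 10, 26, 44, 62, 97, 122
n = 122; position = n/2 = 61.
This falls in the class [15, 20): L = 15, F = 44, f = 18, h = 5.
Median ≈ 15 + ((61 − 44) / 18) × 5 = 19.7222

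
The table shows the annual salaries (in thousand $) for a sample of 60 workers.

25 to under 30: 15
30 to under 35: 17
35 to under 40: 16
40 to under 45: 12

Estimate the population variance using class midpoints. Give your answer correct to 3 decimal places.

28.576

Midpoints: 27.5, 32.5, 37.5, 42.5
n = 60, Σfm = 2075, mean = 34.5833
Σfm² = 73475
Σf(m − x̄)² = Σfm² − (Σfm)²/n = 73475 − 2075²/60 = 1714.5833
Population variance = 1714.5833 / 60 = 28.5764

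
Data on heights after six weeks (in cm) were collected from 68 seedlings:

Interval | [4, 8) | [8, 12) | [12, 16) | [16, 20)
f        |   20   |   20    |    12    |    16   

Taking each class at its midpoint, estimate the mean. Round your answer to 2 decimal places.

Midpoints: 6, 10, 14, 18
Σfm = 20×6 + 20×10 + 12×14 + 16×18 = 776
n = Σf = 68
Mean = 776 / 68 = 11.4118

11.41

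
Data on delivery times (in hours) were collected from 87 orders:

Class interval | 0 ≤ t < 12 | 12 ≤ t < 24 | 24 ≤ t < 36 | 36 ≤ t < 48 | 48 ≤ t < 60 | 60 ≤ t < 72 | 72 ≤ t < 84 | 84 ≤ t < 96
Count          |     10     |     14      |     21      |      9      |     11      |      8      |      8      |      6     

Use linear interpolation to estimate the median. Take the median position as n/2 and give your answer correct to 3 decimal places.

35.143

Cumulative frequencies: 10, 24, 45, 54, 65, 73, 81, 87
n = 87; position = n/2 = 43.5.
This falls in the class 24 ≤ t < 36: L = 24, F = 24, f = 21, h = 12.
Median ≈ 24 + ((43.5 − 24) / 21) × 12 = 35.1429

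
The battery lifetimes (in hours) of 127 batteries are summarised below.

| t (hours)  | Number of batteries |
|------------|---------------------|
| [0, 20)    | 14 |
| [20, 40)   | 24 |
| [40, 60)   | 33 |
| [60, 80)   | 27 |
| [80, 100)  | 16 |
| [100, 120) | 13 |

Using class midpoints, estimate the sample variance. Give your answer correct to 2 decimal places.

Midpoints: 10, 30, 50, 70, 90, 110
n = 127, Σfm = 7270, mean = 57.2441
Σfm² = 524700
Σf(m − x̄)² = Σfm² − (Σfm)²/n = 524700 − 7270²/127 = 108535.4331
Sample variance = 108535.4331 / 126 = 861.3923

861.39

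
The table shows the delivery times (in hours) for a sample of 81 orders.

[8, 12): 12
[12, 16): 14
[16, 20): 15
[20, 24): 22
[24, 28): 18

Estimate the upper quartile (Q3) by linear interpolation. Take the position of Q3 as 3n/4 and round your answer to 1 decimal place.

Cumulative frequencies: 12, 26, 41, 63, 81
n = 81; position = 3n/4 = 60.75.
This falls in the class [20, 24): L = 20, F = 41, f = 22, h = 4.
Upper quartile ≈ 20 + ((60.75 − 41) / 22) × 4 = 23.5909

23.6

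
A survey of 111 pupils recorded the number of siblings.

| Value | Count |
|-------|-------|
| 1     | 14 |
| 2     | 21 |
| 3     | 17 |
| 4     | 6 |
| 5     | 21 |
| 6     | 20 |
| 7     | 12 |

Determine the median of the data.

4

Cumulative frequencies: 14, 35, 52, 58, 79, 99, 111
n = 111, so the median is the value in position (n+1)/2 = 56.
Position 56 falls at value 4.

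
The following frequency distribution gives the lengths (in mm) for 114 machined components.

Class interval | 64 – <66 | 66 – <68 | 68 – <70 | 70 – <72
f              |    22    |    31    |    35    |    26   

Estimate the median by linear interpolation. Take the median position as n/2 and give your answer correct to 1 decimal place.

68.2

Cumulative frequencies: 22, 53, 88, 114
n = 114; position = n/2 = 57.
This falls in the class 68 – <70: L = 68, F = 53, f = 35, h = 2.
Median ≈ 68 + ((57 − 53) / 35) × 2 = 68.2286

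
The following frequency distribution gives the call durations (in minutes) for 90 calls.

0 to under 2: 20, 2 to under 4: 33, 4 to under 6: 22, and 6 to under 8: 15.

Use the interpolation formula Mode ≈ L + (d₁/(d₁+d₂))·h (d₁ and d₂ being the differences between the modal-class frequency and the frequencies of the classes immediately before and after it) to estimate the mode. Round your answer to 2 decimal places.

3.08

Modal class: 2 to under 4 (highest frequency 33).
d₁ = 33 − 20 = 13, d₂ = 33 − 22 = 11
Mode ≈ 2 + (13/(13+11)) × 2 = 2 + 1.0833 = 3.0833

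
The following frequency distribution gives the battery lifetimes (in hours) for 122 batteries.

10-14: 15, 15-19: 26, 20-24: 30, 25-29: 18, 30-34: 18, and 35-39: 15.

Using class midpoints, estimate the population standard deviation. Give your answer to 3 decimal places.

Midpoints: 12, 17, 22, 27, 32, 37
n = 122, Σfm = 2899, mean = 23.7623
Σfm² = 76283
Σf(m − x̄)² = Σfm² − (Σfm)²/n = 76283 − 2899²/122 = 7396.1066
Population variance = 7396.1066 / 122 = 60.6238
Standard deviation = √60.6238 = 7.7861

7.786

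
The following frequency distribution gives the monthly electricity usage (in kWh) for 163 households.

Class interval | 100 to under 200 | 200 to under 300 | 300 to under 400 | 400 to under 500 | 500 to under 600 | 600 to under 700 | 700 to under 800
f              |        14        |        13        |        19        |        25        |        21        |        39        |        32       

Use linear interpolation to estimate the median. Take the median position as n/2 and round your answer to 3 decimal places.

Cumulative frequencies: 14, 27, 46, 71, 92, 131, 163
n = 163; position = n/2 = 81.5.
This falls in the class 500 to under 600: L = 500, F = 71, f = 21, h = 100.
Median ≈ 500 + ((81.5 − 71) / 21) × 100 = 550.0000

550.000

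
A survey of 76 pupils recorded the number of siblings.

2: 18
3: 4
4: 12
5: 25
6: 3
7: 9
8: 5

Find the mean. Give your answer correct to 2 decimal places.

Values: 2, 3, 4, 5, 6, 7, 8
Σfx = 18×2 + 4×3 + 12×4 + 25×5 + 3×6 + 9×7 + 5×8 = 342
n = Σf = 76
Mean = 342 / 76 = 4.5000

4.50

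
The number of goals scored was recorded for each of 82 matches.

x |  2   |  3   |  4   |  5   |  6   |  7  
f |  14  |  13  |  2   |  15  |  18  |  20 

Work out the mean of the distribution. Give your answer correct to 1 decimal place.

4.9

Values: 2, 3, 4, 5, 6, 7
Σfx = 14×2 + 13×3 + 2×4 + 15×5 + 18×6 + 20×7 = 398
n = Σf = 82
Mean = 398 / 82 = 4.8537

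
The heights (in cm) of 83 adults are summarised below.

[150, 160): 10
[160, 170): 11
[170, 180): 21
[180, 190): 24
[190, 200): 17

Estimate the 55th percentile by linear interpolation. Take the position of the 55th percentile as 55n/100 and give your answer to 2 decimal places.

Cumulative frequencies: 10, 21, 42, 66, 83
n = 83; position = 55n/100 = 45.65.
This falls in the class [180, 190): L = 180, F = 42, f = 24, h = 10.
55th percentile ≈ 180 + ((45.65 − 42) / 24) × 10 = 181.5208

181.52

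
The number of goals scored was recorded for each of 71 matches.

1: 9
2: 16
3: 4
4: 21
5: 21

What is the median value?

Cumulative frequencies: 9, 25, 29, 50, 71
n = 71, so the median is the value in position (n+1)/2 = 36.
Position 36 falls at value 4.

4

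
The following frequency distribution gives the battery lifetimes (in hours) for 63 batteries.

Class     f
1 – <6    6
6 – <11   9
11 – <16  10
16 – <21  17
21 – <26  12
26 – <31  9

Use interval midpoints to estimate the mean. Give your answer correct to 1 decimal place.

17.2

Midpoints: 3.5, 8.5, 13.5, 18.5, 23.5, 28.5
Σfm = 6×3.5 + 9×8.5 + 10×13.5 + 17×18.5 + 12×23.5 + 9×28.5 = 1085.5
n = Σf = 63
Mean = 1085.5 / 63 = 17.2302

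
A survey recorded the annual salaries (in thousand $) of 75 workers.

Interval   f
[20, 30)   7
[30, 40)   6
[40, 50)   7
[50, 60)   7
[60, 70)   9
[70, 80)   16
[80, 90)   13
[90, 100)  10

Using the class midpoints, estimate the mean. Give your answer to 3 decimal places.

65.667

Midpoints: 25, 35, 45, 55, 65, 75, 85, 95
Σfm = 7×25 + 6×35 + 7×45 + 7×55 + 9×65 + 16×75 + 13×85 + 10×95 = 4925
n = Σf = 75
Mean = 4925 / 75 = 65.6667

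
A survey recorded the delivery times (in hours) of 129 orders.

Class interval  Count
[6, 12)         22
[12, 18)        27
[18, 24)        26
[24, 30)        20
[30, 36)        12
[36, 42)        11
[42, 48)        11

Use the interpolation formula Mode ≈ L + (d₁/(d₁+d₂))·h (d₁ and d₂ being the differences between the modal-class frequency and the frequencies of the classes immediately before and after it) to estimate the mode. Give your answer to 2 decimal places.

17.00

Modal class: [12, 18) (highest frequency 27).
d₁ = 27 − 22 = 5, d₂ = 27 − 26 = 1
Mode ≈ 12 + (5/(5+1)) × 6 = 12 + 5.0000 = 17.0000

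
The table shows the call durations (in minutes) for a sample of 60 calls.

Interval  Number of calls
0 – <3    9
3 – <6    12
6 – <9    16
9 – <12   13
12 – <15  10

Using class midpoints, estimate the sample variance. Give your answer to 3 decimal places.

Midpoints: 1.5, 4.5, 7.5, 10.5, 13.5
n = 60, Σfm = 459, mean = 7.6500
Σfm² = 4419
Σf(m − x̄)² = Σfm² − (Σfm)²/n = 4419 − 459²/60 = 907.6500
Sample variance = 907.6500 / 59 = 15.3839

15.384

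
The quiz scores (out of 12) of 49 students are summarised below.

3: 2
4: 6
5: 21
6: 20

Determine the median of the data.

5

Cumulative frequencies: 2, 8, 29, 49
n = 49, so the median is the value in position (n+1)/2 = 25.
Position 25 falls at value 5.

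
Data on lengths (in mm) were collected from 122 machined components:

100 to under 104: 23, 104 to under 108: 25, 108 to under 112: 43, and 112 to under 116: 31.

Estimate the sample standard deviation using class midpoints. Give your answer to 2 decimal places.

4.22

Midpoints: 102, 106, 110, 114
n = 122, Σfm = 13260, mean = 108.6885
Σfm² = 1443368
Σf(m − x̄)² = Σfm² − (Σfm)²/n = 1443368 − 13260²/122 = 2158.1639
Sample variance = 2158.1639 / 121 = 17.8361
Standard deviation = √17.8361 = 4.2233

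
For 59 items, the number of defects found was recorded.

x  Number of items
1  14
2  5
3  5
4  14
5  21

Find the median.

Cumulative frequencies: 14, 19, 24, 38, 59
n = 59, so the median is the value in position (n+1)/2 = 30.
Position 30 falls at value 4.

4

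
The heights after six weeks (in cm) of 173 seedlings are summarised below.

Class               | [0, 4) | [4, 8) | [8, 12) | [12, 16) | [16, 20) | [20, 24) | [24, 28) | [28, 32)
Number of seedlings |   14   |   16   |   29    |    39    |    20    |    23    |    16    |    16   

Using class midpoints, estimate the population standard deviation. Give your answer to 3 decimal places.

Midpoints: 2, 6, 10, 14, 18, 22, 26, 30
n = 173, Σfm = 2722, mean = 15.7341
Σfm² = 54004
Σf(m − x̄)² = Σfm² − (Σfm)²/n = 54004 − 2722²/173 = 11175.7688
Population variance = 11175.7688 / 173 = 64.5998
Standard deviation = √64.5998 = 8.0374

8.037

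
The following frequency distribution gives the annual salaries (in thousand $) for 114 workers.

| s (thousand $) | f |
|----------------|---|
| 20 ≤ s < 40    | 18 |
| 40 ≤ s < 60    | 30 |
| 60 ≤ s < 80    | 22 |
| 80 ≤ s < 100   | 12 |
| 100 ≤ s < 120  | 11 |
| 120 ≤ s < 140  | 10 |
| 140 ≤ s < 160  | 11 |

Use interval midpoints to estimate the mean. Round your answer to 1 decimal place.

77.4

Midpoints: 30, 50, 70, 90, 110, 130, 150
Σfm = 18×30 + 30×50 + 22×70 + 12×90 + 11×110 + 10×130 + 11×150 = 8820
n = Σf = 114
Mean = 8820 / 114 = 77.3684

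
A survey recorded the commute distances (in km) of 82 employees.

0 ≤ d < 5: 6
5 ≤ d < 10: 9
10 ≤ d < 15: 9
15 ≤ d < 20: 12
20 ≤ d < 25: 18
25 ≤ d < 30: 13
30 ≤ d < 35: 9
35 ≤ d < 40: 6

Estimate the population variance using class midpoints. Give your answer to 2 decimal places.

96.19

Midpoints: 2.5, 7.5, 12.5, 17.5, 22.5, 27.5, 32.5, 37.5
n = 82, Σfm = 1685, mean = 20.5488
Σfm² = 42512.5
Σf(m − x̄)² = Σfm² − (Σfm)²/n = 42512.5 − 1685²/82 = 7887.8049
Population variance = 7887.8049 / 82 = 96.1927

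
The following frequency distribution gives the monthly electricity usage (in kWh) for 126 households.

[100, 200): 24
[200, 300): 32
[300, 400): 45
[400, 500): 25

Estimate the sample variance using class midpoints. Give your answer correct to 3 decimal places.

10319.365

Midpoints: 150, 250, 350, 450
n = 126, Σfm = 38600, mean = 306.3492
Σfm² = 13115000
Σf(m − x̄)² = Σfm² − (Σfm)²/n = 13115000 − 38600²/126 = 1289920.6349
Sample variance = 1289920.6349 / 125 = 10319.3651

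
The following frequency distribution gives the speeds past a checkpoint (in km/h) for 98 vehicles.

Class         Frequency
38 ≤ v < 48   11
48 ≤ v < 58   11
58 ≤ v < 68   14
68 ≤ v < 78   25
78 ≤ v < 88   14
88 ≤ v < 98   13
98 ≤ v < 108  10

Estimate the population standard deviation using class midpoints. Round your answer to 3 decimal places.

Midpoints: 43, 53, 63, 73, 83, 93, 103
n = 98, Σfm = 7164, mean = 73.1020
Σfm² = 555002
Σf(m − x̄)² = Σfm² − (Σfm)²/n = 555002 − 7164²/98 = 31298.9796
Population variance = 31298.9796 / 98 = 319.3773
Standard deviation = √319.3773 = 17.8711

17.871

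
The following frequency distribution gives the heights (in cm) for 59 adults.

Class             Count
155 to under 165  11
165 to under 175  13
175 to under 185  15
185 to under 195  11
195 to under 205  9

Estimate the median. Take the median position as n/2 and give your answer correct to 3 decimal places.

Cumulative frequencies: 11, 24, 39, 50, 59
n = 59; position = n/2 = 29.5.
This falls in the class 175 to under 185: L = 175, F = 24, f = 15, h = 10.
Median ≈ 175 + ((29.5 − 24) / 15) × 10 = 178.6667

178.667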